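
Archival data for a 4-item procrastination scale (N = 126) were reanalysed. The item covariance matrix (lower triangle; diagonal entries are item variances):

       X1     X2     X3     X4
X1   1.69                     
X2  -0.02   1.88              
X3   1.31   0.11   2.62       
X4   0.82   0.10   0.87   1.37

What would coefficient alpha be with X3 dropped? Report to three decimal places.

coefficient alpha = 0.401

Remaining items: X1, X2, X4 (k = 3).
Σσᵢ² = 1.69 + 1.88 + 1.37 = 4.94
σ²_T = 4.94 + 2 × 0.90 = 6.74
α (item deleted) = (3/2)·(1 − 4.94/6.74) = 0.401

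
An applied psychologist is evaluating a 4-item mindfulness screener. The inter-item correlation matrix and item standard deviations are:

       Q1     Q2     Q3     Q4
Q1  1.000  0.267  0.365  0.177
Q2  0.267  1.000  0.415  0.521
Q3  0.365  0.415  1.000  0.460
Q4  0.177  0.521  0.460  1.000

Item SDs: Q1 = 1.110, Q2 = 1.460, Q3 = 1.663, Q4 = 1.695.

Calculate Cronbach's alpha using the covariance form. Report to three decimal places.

Σσ²ᵢ = 1.110² + 1.460² + 1.663² + 1.695² = 9.0023
Covariances σ_ij = r_ij · s_i · s_j:
  σ(Q1,Q2) = 0.267 × 1.110 × 1.460 = 0.4327
  σ(Q1,Q3) = 0.365 × 1.110 × 1.663 = 0.6738
  σ(Q1,Q4) = 0.177 × 1.110 × 1.695 = 0.3330
  σ(Q2,Q3) = 0.415 × 1.460 × 1.663 = 1.0076
  σ(Q2,Q4) = 0.521 × 1.460 × 1.695 = 1.2893
  σ(Q3,Q4) = 0.460 × 1.663 × 1.695 = 1.2966
σ²_T = Σσ²ᵢ + 2·Σσ_ij = 9.0023 + 2 × 5.0330 = 19.0683
α = (4/3)·(1 − 9.0023/19.0683) = 0.704

α = 0.704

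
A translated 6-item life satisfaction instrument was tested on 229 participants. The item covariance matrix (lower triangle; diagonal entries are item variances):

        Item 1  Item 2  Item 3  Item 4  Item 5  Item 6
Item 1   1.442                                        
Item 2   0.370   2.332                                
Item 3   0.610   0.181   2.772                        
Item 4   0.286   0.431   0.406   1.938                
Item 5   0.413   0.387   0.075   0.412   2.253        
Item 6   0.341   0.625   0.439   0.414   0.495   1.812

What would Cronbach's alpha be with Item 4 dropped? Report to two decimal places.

Cronbach's alpha = 0.53

Remaining items: Item 1, Item 2, Item 3, Item 5, Item 6 (k = 5).
Σσᵢ² = 1.442 + 2.332 + 2.772 + 2.253 + 1.812 = 10.611
Var(T) = 10.611 + 2 × 3.936 = 18.483
α (item deleted) = (5/4)·(1 − 10.611/18.483) = 0.53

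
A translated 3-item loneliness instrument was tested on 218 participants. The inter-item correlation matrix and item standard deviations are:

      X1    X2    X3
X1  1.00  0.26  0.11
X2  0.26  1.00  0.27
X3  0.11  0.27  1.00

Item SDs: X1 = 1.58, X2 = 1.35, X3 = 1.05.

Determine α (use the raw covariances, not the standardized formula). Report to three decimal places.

α = 0.439

Σσ²ᵢ = 1.58² + 1.35² + 1.05² = 5.4214
Covariances σ_ij = r_ij · s_i · s_j:
  σ(X1,X2) = 0.26 × 1.58 × 1.35 = 0.5546
  σ(X1,X3) = 0.11 × 1.58 × 1.05 = 0.1825
  σ(X2,X3) = 0.27 × 1.35 × 1.05 = 0.3827
σ²_T = Σσ²ᵢ + 2·Σσ_ij = 5.4214 + 2 × 1.1198 = 7.6610
α = (3/2)·(1 − 5.4214/7.6610) = 0.439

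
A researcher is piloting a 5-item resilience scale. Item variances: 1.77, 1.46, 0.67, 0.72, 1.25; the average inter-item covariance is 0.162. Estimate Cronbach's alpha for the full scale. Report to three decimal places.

ΣVar(i) = 1.77 + 1.46 + 0.67 + 0.72 + 1.25 = 5.87
Sum of the 10 distinct covariances = 10 × 0.162 = 1.620
total variance = ΣVar(i) + 2·Σcov = 5.87 + 2 × 1.620 = 9.110
α = (5/4)·(1 − 5.87/9.110) = 0.445

Cronbach's alpha = 0.445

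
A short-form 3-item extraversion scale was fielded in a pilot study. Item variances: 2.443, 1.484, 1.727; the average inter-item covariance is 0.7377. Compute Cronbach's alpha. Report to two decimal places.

sum of item variances = 2.443 + 1.484 + 1.727 = 5.654
Sum of the 3 distinct covariances = 3 × 0.7377 = 2.2131
Var(T) = sum of item variances + 2·Σcov = 5.654 + 2 × 2.2131 = 10.0802
α = (3/2)·(1 − 5.654/10.0802) = 0.66

Cronbach's alpha = 0.66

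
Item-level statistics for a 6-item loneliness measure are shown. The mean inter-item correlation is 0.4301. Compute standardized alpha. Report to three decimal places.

α = 0.819

Standardized α = k·r̄ / (1 + (k−1)·r̄) = 6 × 0.4301 / (1 + 5 × 0.4301)
  = 2.5806 / 3.1505 = 0.819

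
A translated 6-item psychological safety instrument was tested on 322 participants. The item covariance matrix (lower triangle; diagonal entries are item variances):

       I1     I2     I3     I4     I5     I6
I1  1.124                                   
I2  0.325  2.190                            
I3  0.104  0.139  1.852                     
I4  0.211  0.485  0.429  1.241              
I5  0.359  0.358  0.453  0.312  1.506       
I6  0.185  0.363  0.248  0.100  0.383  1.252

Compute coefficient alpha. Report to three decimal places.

Σσ²ᵢ = 1.124 + 2.190 + 1.852 + 1.241 + 1.506 + 1.252 = 9.165
Sum of off-diagonal covariances = 4.454
σ²_total = 9.165 + 2 × 4.454 = 18.073
α = (k/(k−1))·(1 − Σσ²ᵢ/σ²_total) = (6/5)·(1 − 9.165/18.073) = 0.591

α = 0.591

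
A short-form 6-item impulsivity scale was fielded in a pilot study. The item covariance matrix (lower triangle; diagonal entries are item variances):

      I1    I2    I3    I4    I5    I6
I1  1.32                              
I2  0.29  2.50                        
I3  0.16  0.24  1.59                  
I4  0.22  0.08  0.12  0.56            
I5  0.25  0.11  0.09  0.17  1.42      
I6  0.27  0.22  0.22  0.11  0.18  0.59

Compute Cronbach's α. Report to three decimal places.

Cronbach's α = 0.487

Σσ²ᵢ = 1.32 + 2.50 + 1.59 + 0.56 + 1.42 + 0.59 = 7.98
Σ_{i<j} σ_ij = 2.73
σ²_T = 7.98 + 2 × 2.73 = 13.44
α = (k/(k−1))·(1 − Σσ²ᵢ/σ²_T) = (6/5)·(1 − 7.98/13.44) = 0.487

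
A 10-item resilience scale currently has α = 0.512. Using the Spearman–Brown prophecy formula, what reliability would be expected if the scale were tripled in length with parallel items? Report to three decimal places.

Length factor m = 3
α' = m·α / (1 + (m−1)·α)
   = 3 × 0.512 / (1 + (3 − 1) × 0.512)
   = 1.5360 / 2.0240 = 0.759

predicted reliability = 0.759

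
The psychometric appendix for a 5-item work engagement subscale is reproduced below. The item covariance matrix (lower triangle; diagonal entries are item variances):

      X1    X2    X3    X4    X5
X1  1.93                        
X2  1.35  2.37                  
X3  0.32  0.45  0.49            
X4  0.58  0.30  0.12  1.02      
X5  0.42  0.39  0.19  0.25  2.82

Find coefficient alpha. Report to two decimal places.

α = 0.63

ΣVar(i) = 1.93 + 2.37 + 0.49 + 1.02 + 2.82 = 8.63
Sum of the distinct covariances = 4.37
total variance = 8.63 + 2 × 4.37 = 17.37
α = (k/(k−1))·(1 − ΣVar(i)/total variance) = (5/4)·(1 − 8.63/17.37) = 0.63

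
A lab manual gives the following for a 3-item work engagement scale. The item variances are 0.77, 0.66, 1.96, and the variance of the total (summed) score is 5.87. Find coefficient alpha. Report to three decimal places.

sum of item variances = 0.77 + 0.66 + 1.96 = 3.39
α = (k/(k−1))·(1 − sum of item variances/total variance) = (3/2)·(1 − 3.39/5.87) = 0.634

α = 0.634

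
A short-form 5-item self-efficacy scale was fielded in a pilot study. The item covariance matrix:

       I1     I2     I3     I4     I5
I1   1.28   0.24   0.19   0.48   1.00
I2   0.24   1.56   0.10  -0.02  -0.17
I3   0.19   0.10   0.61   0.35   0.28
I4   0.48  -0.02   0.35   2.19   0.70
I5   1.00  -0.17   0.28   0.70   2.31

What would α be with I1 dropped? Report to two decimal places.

Remaining items: I2, I3, I4, I5 (k = 4).
Σσᵢ² = 1.56 + 0.61 + 2.19 + 2.31 = 6.67
Var(T) = 6.67 + 2 × 1.24 = 9.15
α (item deleted) = (4/3)·(1 − 6.67/9.15) = 0.36

α = 0.36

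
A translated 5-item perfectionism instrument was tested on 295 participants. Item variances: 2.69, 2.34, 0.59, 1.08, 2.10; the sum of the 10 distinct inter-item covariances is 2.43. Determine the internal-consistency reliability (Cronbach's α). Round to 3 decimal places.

Cronbach's α = 0.445

ΣVar(i) = 2.69 + 2.34 + 0.59 + 1.08 + 2.10 = 8.80
Sum of distinct covariances = 2.43
σ²_total = ΣVar(i) + 2·Σcov = 8.80 + 2 × 2.43 = 13.66
α = (5/4)·(1 − 8.80/13.66) = 0.445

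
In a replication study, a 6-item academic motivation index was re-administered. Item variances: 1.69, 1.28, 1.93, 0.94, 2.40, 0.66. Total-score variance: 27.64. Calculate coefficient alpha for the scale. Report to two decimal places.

Σσ²ᵢ = 1.69 + 1.28 + 1.93 + 0.94 + 2.40 + 0.66 = 8.90
α = (k/(k−1))·(1 − Σσ²ᵢ/σ²_T) = (6/5)·(1 − 8.90/27.64) = 0.81

α = 0.81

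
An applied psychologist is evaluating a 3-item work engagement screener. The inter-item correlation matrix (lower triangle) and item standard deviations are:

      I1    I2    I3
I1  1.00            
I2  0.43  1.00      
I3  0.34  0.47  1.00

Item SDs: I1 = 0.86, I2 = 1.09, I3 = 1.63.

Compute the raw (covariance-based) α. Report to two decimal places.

Σσ²ᵢ = 0.86² + 1.09² + 1.63² = 4.5846
Covariances σ_ij = r_ij · s_i · s_j:
  σ(I1,I2) = 0.43 × 0.86 × 1.09 = 0.4031
  σ(I1,I3) = 0.34 × 0.86 × 1.63 = 0.4766
  σ(I2,I3) = 0.47 × 1.09 × 1.63 = 0.8350
σ²_T = Σσ²ᵢ + 2·Σσ_ij = 4.5846 + 2 × 1.7147 = 8.0140
α = (3/2)·(1 − 4.5846/8.0140) = 0.64

α = 0.64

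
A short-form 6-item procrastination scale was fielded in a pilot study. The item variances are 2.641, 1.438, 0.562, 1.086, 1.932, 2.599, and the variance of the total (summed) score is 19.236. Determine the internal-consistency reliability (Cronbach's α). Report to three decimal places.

Σσᵢ² = 2.641 + 1.438 + 0.562 + 1.086 + 1.932 + 2.599 = 10.258
α = (k/(k−1))·(1 − Σσᵢ²/Var(T)) = (6/5)·(1 − 10.258/19.236) = 0.560

Cronbach's α = 0.560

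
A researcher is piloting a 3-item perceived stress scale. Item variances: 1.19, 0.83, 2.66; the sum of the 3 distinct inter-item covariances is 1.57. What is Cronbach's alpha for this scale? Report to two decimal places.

Σσ²ᵢ = 1.19 + 0.83 + 2.66 = 4.68
Sum of distinct covariances = 1.57
σ²_total = Σσ²ᵢ + 2·Σcov = 4.68 + 2 × 1.57 = 7.82
α = (3/2)·(1 − 4.68/7.82) = 0.60

Cronbach's alpha = 0.60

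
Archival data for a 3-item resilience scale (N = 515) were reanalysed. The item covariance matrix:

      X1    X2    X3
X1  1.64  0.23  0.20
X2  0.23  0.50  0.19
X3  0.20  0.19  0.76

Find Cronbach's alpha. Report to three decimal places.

Σσ²ᵢ = 1.64 + 0.50 + 0.76 = 2.90
Sum of off-diagonal covariances = 0.62
σ²_T = 2.90 + 2 × 0.62 = 4.14
α = (k/(k−1))·(1 − Σσ²ᵢ/σ²_T) = (3/2)·(1 − 2.90/4.14) = 0.449

Cronbach's alpha = 0.449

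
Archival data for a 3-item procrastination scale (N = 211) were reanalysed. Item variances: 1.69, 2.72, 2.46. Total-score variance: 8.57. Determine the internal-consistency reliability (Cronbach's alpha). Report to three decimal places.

α = 0.298

Σσ²ᵢ = 1.69 + 2.72 + 2.46 = 6.87
α = (k/(k−1))·(1 − Σσ²ᵢ/σ²_T) = (3/2)·(1 − 6.87/8.57) = 0.298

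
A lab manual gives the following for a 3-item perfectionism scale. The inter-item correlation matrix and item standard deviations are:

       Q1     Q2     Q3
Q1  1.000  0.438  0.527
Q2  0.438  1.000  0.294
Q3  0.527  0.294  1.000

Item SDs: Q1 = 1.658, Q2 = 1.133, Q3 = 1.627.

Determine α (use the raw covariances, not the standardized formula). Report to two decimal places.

Σσ²ᵢ = 1.658² + 1.133² + 1.627² = 6.6798
Covariances σ_ij = r_ij · s_i · s_j:
  σ(Q1,Q2) = 0.438 × 1.658 × 1.133 = 0.8228
  σ(Q1,Q3) = 0.527 × 1.658 × 1.627 = 1.4216
  σ(Q2,Q3) = 0.294 × 1.133 × 1.627 = 0.5420
σ²_T = Σσ²ᵢ + 2·Σσ_ij = 6.6798 + 2 × 2.7864 = 12.2526
α = (3/2)·(1 − 6.6798/12.2526) = 0.68

α = 0.68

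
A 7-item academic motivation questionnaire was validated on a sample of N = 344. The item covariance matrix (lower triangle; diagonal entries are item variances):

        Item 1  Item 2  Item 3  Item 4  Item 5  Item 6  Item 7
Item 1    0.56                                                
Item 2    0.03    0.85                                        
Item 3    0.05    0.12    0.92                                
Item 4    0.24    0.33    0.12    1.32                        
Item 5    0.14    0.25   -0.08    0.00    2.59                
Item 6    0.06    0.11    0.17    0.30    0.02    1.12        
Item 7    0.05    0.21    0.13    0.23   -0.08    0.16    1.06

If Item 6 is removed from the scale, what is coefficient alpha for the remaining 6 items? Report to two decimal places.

α = 0.39

Remaining items: Item 1, Item 2, Item 3, Item 4, Item 5, Item 7 (k = 6).
Σσ²ᵢ = 0.56 + 0.85 + 0.92 + 1.32 + 2.59 + 1.06 = 7.30
σ²_total = 7.30 + 2 × 1.74 = 10.78
α (item deleted) = (6/5)·(1 − 7.30/10.78) = 0.39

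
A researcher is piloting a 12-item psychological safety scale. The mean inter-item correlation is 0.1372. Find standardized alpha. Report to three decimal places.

α = 0.656

Standardized α = k·r̄ / (1 + (k−1)·r̄) = 12 × 0.1372 / (1 + 11 × 0.1372)
  = 1.6464 / 2.5092 = 0.656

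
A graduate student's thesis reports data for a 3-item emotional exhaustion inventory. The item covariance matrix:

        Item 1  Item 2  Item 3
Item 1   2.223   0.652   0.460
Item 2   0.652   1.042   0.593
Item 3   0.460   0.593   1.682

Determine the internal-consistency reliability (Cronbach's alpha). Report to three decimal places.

Cronbach's alpha = 0.612

Σσᵢ² = 2.223 + 1.042 + 1.682 = 4.947
Sum of the distinct covariances = 1.705
σ²_T = 4.947 + 2 × 1.705 = 8.357
α = (k/(k−1))·(1 − Σσᵢ²/σ²_T) = (3/2)·(1 − 4.947/8.357) = 0.612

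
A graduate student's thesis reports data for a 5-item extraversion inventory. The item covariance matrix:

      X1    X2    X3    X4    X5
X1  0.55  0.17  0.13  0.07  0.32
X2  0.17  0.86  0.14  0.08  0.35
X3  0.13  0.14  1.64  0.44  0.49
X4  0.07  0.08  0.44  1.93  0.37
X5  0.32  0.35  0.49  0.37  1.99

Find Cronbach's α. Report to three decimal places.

α = 0.529

Σσᵢ² = 0.55 + 0.86 + 1.64 + 1.93 + 1.99 = 6.97
Σ_{i<j} σ_ij = 2.56
σ²_T = 6.97 + 2 × 2.56 = 12.09
α = (k/(k−1))·(1 − Σσᵢ²/σ²_T) = (5/4)·(1 − 6.97/12.09) = 0.529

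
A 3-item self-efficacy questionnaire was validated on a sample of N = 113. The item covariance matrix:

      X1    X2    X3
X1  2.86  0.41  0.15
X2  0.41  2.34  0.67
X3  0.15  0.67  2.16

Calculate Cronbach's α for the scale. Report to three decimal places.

Cronbach's α = 0.376

ΣVar(i) = 2.86 + 2.34 + 2.16 = 7.36
Σ_{i<j} σ_ij = 1.23
total variance = 7.36 + 2 × 1.23 = 9.82
α = (k/(k−1))·(1 − ΣVar(i)/total variance) = (3/2)·(1 − 7.36/9.82) = 0.376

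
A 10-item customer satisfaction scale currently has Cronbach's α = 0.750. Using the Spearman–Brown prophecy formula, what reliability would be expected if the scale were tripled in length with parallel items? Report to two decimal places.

predicted reliability = 0.90

Length factor m = 3
α' = m·α / (1 + (m−1)·α)
   = 3 × 0.750 / (1 + (3 − 1) × 0.750)
   = 2.2500 / 2.5000 = 0.90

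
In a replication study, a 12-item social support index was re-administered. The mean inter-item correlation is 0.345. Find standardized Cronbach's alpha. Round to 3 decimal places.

α = 0.863

Standardized α = k·r̄ / (1 + (k−1)·r̄) = 12 × 0.345 / (1 + 11 × 0.345)
  = 4.1400 / 4.7950 = 0.863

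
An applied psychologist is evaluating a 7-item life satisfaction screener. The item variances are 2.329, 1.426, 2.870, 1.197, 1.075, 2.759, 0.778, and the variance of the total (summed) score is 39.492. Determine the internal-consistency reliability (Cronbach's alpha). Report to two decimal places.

ΣVar(i) = 2.329 + 1.426 + 2.870 + 1.197 + 1.075 + 2.759 + 0.778 = 12.434
α = (k/(k−1))·(1 − ΣVar(i)/Var(T)) = (7/6)·(1 − 12.434/39.492) = 0.80

Cronbach's alpha = 0.80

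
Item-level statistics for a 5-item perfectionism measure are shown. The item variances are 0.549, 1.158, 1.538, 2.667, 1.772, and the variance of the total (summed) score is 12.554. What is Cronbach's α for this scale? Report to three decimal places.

Cronbach's α = 0.485

Σσᵢ² = 0.549 + 1.158 + 1.538 + 2.667 + 1.772 = 7.684
α = (k/(k−1))·(1 − Σσᵢ²/σ²_T) = (5/4)·(1 − 7.684/12.554) = 0.485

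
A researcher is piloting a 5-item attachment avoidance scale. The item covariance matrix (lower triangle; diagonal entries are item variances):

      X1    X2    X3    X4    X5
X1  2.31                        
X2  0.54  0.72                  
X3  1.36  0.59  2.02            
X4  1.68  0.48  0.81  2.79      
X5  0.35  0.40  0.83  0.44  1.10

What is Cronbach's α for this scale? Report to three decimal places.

α = 0.782

sum of item variances = 2.31 + 0.72 + 2.02 + 2.79 + 1.10 = 8.94
Sum of off-diagonal covariances = 7.48
σ²_total = 8.94 + 2 × 7.48 = 23.90
α = (k/(k−1))·(1 − sum of item variances/σ²_total) = (5/4)·(1 − 8.94/23.90) = 0.782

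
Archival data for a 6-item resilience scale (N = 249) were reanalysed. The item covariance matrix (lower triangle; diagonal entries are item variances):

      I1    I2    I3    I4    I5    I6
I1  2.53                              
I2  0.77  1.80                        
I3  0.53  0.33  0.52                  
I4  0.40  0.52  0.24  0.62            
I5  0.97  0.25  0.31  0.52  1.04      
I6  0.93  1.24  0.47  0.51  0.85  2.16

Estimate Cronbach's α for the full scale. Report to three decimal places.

α = 0.805

Σσ²ᵢ = 2.53 + 1.80 + 0.52 + 0.62 + 1.04 + 2.16 = 8.67
Sum of the distinct covariances = 8.84
σ²_T = 8.67 + 2 × 8.84 = 26.35
α = (k/(k−1))·(1 − Σσ²ᵢ/σ²_T) = (6/5)·(1 − 8.67/26.35) = 0.805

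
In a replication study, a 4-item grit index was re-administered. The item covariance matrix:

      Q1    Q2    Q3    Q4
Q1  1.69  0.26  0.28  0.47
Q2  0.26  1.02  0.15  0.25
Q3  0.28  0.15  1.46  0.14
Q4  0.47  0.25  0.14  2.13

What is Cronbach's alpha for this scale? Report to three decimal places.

α = 0.440

ΣVar(i) = 1.69 + 1.02 + 1.46 + 2.13 = 6.30
Σ_{i<j} σ_ij = 1.55
Var(T) = 6.30 + 2 × 1.55 = 9.40
α = (k/(k−1))·(1 − ΣVar(i)/Var(T)) = (4/3)·(1 − 6.30/9.40) = 0.440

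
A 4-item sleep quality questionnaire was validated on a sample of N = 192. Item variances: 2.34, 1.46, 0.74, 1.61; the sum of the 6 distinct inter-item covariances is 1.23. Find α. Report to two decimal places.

α = 0.38

ΣVar(i) = 2.34 + 1.46 + 0.74 + 1.61 = 6.15
Sum of distinct covariances = 1.23
σ²_total = ΣVar(i) + 2·Σcov = 6.15 + 2 × 1.23 = 8.61
α = (4/3)·(1 − 6.15/8.61) = 0.38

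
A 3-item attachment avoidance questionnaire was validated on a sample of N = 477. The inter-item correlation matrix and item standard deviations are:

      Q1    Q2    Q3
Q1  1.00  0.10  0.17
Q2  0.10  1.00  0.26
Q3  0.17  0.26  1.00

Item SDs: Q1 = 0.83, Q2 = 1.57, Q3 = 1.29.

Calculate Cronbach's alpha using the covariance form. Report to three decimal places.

Σσ²ᵢ = 0.83² + 1.57² + 1.29² = 4.8179
Covariances σ_ij = r_ij · s_i · s_j:
  σ(Q1,Q2) = 0.10 × 0.83 × 1.57 = 0.1303
  σ(Q1,Q3) = 0.17 × 0.83 × 1.29 = 0.1820
  σ(Q2,Q3) = 0.26 × 1.57 × 1.29 = 0.5266
σ²_T = Σσ²ᵢ + 2·Σσ_ij = 4.8179 + 2 × 0.8389 = 6.4957
α = (3/2)·(1 − 4.8179/6.4957) = 0.387

α = 0.387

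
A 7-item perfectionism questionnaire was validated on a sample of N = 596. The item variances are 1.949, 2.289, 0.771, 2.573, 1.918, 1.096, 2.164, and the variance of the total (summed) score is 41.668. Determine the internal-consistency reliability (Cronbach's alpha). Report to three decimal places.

Cronbach's alpha = 0.809

ΣVar(i) = 1.949 + 2.289 + 0.771 + 2.573 + 1.918 + 1.096 + 2.164 = 12.760
α = (k/(k−1))·(1 − ΣVar(i)/total variance) = (7/6)·(1 − 12.760/41.668) = 0.809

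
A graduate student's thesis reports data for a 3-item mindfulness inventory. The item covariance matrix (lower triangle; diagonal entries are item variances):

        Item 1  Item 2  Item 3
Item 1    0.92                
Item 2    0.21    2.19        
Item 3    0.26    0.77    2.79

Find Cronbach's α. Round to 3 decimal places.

sum of item variances = 0.92 + 2.19 + 2.79 = 5.90
Sum of off-diagonal covariances = 1.24
Var(T) = 5.90 + 2 × 1.24 = 8.38
α = (k/(k−1))·(1 − sum of item variances/Var(T)) = (3/2)·(1 − 5.90/8.38) = 0.444

Cronbach's α = 0.444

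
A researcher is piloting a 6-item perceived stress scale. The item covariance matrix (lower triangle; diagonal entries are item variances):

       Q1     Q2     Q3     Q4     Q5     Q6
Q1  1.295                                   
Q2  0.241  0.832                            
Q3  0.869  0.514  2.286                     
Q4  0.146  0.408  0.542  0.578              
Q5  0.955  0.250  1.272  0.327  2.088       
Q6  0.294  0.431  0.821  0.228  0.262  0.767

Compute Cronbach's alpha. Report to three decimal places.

sum of item variances = 1.295 + 0.832 + 2.286 + 0.578 + 2.088 + 0.767 = 7.846
Σ_{i<j} σ_ij = 7.560
σ²_T = 7.846 + 2 × 7.560 = 22.966
α = (k/(k−1))·(1 − sum of item variances/σ²_T) = (6/5)·(1 − 7.846/22.966) = 0.790

Cronbach's alpha = 0.790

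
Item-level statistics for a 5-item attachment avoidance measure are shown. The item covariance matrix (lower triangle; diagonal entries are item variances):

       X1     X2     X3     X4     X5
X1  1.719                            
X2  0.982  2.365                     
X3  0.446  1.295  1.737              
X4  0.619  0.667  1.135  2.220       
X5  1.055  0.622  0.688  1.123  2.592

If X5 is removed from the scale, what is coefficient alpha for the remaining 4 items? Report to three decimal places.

Remaining items: X1, X2, X3, X4 (k = 4).
ΣVar(i) = 1.719 + 2.365 + 1.737 + 2.220 = 8.041
Var(T) = 8.041 + 2 × 5.144 = 18.329
α (item deleted) = (4/3)·(1 − 8.041/18.329) = 0.748

α = 0.748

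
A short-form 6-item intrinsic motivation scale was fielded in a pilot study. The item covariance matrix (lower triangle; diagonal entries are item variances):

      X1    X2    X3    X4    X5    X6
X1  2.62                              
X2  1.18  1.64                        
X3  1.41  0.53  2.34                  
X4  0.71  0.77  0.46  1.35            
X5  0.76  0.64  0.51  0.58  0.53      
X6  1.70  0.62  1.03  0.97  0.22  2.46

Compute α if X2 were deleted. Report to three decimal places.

Remaining items: X1, X3, X4, X5, X6 (k = 5).
ΣVar(i) = 2.62 + 2.34 + 1.35 + 0.53 + 2.46 = 9.30
σ²_T = 9.30 + 2 × 8.35 = 26.00
α (item deleted) = (5/4)·(1 − 9.30/26.00) = 0.803

α = 0.803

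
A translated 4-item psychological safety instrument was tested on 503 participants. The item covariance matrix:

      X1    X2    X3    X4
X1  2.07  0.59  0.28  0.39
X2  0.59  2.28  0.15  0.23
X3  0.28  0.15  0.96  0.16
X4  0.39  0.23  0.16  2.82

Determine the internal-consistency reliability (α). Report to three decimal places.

ΣVar(i) = 2.07 + 2.28 + 0.96 + 2.82 = 8.13
Sum of off-diagonal covariances = 1.80
Var(T) = 8.13 + 2 × 1.80 = 11.73
α = (k/(k−1))·(1 − ΣVar(i)/Var(T)) = (4/3)·(1 − 8.13/11.73) = 0.409

α = 0.409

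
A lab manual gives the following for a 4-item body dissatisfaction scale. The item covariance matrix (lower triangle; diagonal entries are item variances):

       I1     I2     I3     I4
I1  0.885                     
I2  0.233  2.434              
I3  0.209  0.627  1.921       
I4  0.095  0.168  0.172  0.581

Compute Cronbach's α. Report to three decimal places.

sum of item variances = 0.885 + 2.434 + 1.921 + 0.581 = 5.821
Sum of the distinct covariances = 1.504
σ²_total = 5.821 + 2 × 1.504 = 8.829
α = (k/(k−1))·(1 − sum of item variances/σ²_total) = (4/3)·(1 − 5.821/8.829) = 0.454

Cronbach's α = 0.454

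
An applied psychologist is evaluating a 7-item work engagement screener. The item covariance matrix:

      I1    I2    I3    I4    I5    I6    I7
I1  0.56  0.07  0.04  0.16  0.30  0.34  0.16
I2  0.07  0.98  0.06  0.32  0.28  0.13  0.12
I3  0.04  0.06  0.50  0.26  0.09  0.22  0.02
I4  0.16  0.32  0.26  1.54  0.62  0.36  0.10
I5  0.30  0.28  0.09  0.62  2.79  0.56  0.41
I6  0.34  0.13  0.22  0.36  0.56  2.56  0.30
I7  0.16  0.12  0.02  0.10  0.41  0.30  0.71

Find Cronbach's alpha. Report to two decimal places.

Cronbach's alpha = 0.59

sum of item variances = 0.56 + 0.98 + 0.50 + 1.54 + 2.79 + 2.56 + 0.71 = 9.64
Σ_{i<j} σ_ij = 4.92
σ²_total = 9.64 + 2 × 4.92 = 19.48
α = (k/(k−1))·(1 − sum of item variances/σ²_total) = (7/6)·(1 − 9.64/19.48) = 0.59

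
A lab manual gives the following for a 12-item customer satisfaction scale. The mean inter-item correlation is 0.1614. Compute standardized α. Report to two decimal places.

standardized α = 0.70

Standardized α = k·r̄ / (1 + (k−1)·r̄) = 12 × 0.1614 / (1 + 11 × 0.1614)
  = 1.9368 / 2.7754 = 0.70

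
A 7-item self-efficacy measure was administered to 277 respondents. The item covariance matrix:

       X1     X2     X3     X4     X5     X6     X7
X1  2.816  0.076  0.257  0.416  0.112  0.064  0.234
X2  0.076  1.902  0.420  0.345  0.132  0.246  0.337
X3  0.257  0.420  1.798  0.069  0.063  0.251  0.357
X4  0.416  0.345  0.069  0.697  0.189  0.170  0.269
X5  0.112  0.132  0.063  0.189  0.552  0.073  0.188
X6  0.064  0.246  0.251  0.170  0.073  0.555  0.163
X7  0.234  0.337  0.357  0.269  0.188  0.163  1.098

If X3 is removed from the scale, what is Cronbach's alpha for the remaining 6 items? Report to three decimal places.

Remaining items: X1, X2, X4, X5, X6, X7 (k = 6).
sum of item variances = 2.816 + 1.902 + 0.697 + 0.552 + 0.555 + 1.098 = 7.620
σ²_total = 7.620 + 2 × 3.014 = 13.648
α (item deleted) = (6/5)·(1 − 7.620/13.648) = 0.530

Cronbach's alpha = 0.530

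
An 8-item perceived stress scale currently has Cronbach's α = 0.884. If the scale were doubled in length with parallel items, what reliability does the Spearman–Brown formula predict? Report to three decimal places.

Length factor m = 2
α' = m·α / (1 + (m−1)·α)
   = 2 × 0.884 / (1 + (2 − 1) × 0.884)
   = 1.7680 / 1.8840 = 0.938

predicted reliability = 0.938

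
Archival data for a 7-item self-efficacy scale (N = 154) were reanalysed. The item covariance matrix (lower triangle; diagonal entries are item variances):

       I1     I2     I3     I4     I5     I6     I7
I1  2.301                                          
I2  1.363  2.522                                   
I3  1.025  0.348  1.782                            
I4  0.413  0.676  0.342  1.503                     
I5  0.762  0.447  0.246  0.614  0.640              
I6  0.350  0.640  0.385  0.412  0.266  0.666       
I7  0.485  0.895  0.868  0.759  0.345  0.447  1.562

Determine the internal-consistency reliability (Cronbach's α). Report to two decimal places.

α = 0.80

sum of item variances = 2.301 + 2.522 + 1.782 + 1.503 + 0.640 + 0.666 + 1.562 = 10.976
Sum of the distinct covariances = 12.088
σ²_total = 10.976 + 2 × 12.088 = 35.152
α = (k/(k−1))·(1 − sum of item variances/σ²_total) = (7/6)·(1 − 10.976/35.152) = 0.80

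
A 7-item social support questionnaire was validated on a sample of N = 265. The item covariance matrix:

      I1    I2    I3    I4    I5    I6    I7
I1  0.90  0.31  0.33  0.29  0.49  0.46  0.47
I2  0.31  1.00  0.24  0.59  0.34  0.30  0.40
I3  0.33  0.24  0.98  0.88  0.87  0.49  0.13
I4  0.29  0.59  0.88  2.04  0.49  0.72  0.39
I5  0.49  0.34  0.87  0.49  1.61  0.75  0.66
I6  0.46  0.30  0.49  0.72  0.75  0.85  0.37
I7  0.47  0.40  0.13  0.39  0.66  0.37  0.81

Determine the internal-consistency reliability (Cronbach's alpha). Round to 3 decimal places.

α = 0.827

Σσᵢ² = 0.90 + 1.00 + 0.98 + 2.04 + 1.61 + 0.85 + 0.81 = 8.19
Sum of off-diagonal covariances = 9.97
Var(T) = 8.19 + 2 × 9.97 = 28.13
α = (k/(k−1))·(1 − Σσᵢ²/Var(T)) = (7/6)·(1 − 8.19/28.13) = 0.827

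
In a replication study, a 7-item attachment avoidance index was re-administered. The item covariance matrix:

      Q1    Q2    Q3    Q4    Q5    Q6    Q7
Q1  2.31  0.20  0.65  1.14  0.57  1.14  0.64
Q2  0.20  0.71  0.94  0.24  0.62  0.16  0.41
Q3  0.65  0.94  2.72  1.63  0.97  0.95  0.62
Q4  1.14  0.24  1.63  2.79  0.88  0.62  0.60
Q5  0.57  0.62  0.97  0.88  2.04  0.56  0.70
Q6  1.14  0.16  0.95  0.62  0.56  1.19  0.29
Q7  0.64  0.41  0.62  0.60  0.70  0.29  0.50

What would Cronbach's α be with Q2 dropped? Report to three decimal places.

Remaining items: Q1, Q3, Q4, Q5, Q6, Q7 (k = 6).
sum of item variances = 2.31 + 2.72 + 2.79 + 2.04 + 1.19 + 0.50 = 11.55
total variance = 11.55 + 2 × 11.96 = 35.47
α (item deleted) = (6/5)·(1 − 11.55/35.47) = 0.809

Cronbach's α = 0.809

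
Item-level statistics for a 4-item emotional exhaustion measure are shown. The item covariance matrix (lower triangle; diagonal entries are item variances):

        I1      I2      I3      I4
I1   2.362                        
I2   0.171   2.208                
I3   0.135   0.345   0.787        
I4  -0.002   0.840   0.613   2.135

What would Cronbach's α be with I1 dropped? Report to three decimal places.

Remaining items: I2, I3, I4 (k = 3).
Σσᵢ² = 2.208 + 0.787 + 2.135 = 5.130
Var(T) = 5.130 + 2 × 1.798 = 8.726
α (item deleted) = (3/2)·(1 − 5.130/8.726) = 0.618

Cronbach's α = 0.618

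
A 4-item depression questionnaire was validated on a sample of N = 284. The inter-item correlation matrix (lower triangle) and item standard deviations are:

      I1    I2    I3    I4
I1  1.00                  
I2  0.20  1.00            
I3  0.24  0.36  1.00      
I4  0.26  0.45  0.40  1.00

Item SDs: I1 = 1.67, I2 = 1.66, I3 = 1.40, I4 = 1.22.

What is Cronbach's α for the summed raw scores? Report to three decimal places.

Σσ²ᵢ = 1.67² + 1.66² + 1.40² + 1.22² = 8.9929
Covariances σ_ij = r_ij · s_i · s_j:
  σ(I1,I2) = 0.20 × 1.67 × 1.66 = 0.5544
  σ(I1,I3) = 0.24 × 1.67 × 1.40 = 0.5611
  σ(I1,I4) = 0.26 × 1.67 × 1.22 = 0.5297
  σ(I2,I3) = 0.36 × 1.66 × 1.40 = 0.8366
  σ(I2,I4) = 0.45 × 1.66 × 1.22 = 0.9113
  σ(I3,I4) = 0.40 × 1.40 × 1.22 = 0.6832
σ²_T = Σσ²ᵢ + 2·Σσ_ij = 8.9929 + 2 × 4.0763 = 17.1455
α = (4/3)·(1 − 8.9929/17.1455) = 0.634

α = 0.634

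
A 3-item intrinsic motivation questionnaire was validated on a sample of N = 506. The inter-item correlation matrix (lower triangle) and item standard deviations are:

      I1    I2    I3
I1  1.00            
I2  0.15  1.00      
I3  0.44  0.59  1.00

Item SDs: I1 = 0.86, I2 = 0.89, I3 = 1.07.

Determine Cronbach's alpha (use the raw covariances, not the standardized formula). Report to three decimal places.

Cronbach's alpha = 0.670

Σσ²ᵢ = 0.86² + 0.89² + 1.07² = 2.6766
Covariances σ_ij = r_ij · s_i · s_j:
  σ(I1,I2) = 0.15 × 0.86 × 0.89 = 0.1148
  σ(I1,I3) = 0.44 × 0.86 × 1.07 = 0.4049
  σ(I2,I3) = 0.59 × 0.89 × 1.07 = 0.5619
σ²_T = Σσ²ᵢ + 2·Σσ_ij = 2.6766 + 2 × 1.0816 = 4.8398
α = (3/2)·(1 − 2.6766/4.8398) = 0.670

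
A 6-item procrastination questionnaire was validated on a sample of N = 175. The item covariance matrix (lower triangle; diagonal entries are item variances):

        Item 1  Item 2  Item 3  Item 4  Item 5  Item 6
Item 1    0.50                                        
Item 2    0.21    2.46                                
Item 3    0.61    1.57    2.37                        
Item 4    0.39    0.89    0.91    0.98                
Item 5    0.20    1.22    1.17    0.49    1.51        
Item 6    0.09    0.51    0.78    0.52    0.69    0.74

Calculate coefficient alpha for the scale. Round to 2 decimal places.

ΣVar(i) = 0.50 + 2.46 + 2.37 + 0.98 + 1.51 + 0.74 = 8.56
Sum of the distinct covariances = 10.25
Var(T) = 8.56 + 2 × 10.25 = 29.06
α = (k/(k−1))·(1 − ΣVar(i)/Var(T)) = (6/5)·(1 − 8.56/29.06) = 0.85

α = 0.85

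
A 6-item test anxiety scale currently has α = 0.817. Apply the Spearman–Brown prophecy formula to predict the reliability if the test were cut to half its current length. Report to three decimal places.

Length factor m = 1/2
α' = m·α / (1 − (1−m)·α)
   = 1/2 × 0.817 / (1 − (1 − 1/2) × 0.817)
   = 0.4085 / 0.5915 = 0.691

predicted reliability = 0.691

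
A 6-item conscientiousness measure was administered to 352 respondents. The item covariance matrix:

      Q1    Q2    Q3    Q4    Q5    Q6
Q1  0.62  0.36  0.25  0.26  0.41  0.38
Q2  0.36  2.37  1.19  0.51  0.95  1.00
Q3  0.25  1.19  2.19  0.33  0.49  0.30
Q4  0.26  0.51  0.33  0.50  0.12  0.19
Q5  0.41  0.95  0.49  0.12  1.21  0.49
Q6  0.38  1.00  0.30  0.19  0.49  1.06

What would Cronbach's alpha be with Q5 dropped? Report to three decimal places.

Remaining items: Q1, Q2, Q3, Q4, Q6 (k = 5).
Σσ²ᵢ = 0.62 + 2.37 + 2.19 + 0.50 + 1.06 = 6.74
Var(T) = 6.74 + 2 × 4.77 = 16.28
α (item deleted) = (5/4)·(1 − 6.74/16.28) = 0.732

Cronbach's alpha = 0.732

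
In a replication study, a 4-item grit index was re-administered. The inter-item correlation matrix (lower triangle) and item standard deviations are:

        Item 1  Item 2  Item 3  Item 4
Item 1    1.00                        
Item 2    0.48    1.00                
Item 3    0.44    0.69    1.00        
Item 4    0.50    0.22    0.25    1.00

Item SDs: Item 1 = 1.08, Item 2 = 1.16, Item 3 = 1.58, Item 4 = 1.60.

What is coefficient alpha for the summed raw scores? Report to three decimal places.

α = 0.726

Σσ²ᵢ = 1.08² + 1.16² + 1.58² + 1.60² = 7.5684
Covariances σ_ij = r_ij · s_i · s_j:
  σ(Item 1,Item 2) = 0.48 × 1.08 × 1.16 = 0.6013
  σ(Item 1,Item 3) = 0.44 × 1.08 × 1.58 = 0.7508
  σ(Item 1,Item 4) = 0.50 × 1.08 × 1.60 = 0.8640
  σ(Item 2,Item 3) = 0.69 × 1.16 × 1.58 = 1.2646
  σ(Item 2,Item 4) = 0.22 × 1.16 × 1.60 = 0.4083
  σ(Item 3,Item 4) = 0.25 × 1.58 × 1.60 = 0.6320
σ²_T = Σσ²ᵢ + 2·Σσ_ij = 7.5684 + 2 × 4.5210 = 16.6104
α = (4/3)·(1 − 7.5684/16.6104) = 0.726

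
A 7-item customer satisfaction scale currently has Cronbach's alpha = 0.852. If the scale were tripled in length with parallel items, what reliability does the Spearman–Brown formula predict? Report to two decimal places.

predicted reliability = 0.95

Length factor m = 3
α' = m·α / (1 + (m−1)·α)
   = 3 × 0.852 / (1 + (3 − 1) × 0.852)
   = 2.5560 / 2.7040 = 0.95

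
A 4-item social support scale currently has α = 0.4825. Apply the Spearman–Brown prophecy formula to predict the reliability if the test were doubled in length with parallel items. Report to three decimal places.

predicted reliability = 0.651

Length factor m = 2
α' = m·α / (1 + (m−1)·α)
   = 2 × 0.4825 / (1 + (2 − 1) × 0.4825)
   = 0.9650 / 1.4825 = 0.651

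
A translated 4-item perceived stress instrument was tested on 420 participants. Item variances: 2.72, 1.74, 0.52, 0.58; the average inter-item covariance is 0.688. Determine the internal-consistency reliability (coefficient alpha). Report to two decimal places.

coefficient alpha = 0.80

ΣVar(i) = 2.72 + 1.74 + 0.52 + 0.58 = 5.56
Sum of the 6 distinct covariances = 6 × 0.688 = 4.128
total variance = ΣVar(i) + 2·Σcov = 5.56 + 2 × 4.128 = 13.816
α = (4/3)·(1 − 5.56/13.816) = 0.80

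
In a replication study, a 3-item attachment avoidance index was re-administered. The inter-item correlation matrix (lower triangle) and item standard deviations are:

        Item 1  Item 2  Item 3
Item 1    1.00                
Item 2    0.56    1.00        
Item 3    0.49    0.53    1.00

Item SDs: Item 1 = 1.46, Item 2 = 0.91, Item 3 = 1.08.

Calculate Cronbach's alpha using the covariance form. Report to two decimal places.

Cronbach's alpha = 0.75

Σσ²ᵢ = 1.46² + 0.91² + 1.08² = 4.1261
Covariances σ_ij = r_ij · s_i · s_j:
  σ(Item 1,Item 2) = 0.56 × 1.46 × 0.91 = 0.7440
  σ(Item 1,Item 3) = 0.49 × 1.46 × 1.08 = 0.7726
  σ(Item 2,Item 3) = 0.53 × 0.91 × 1.08 = 0.5209
σ²_T = Σσ²ᵢ + 2·Σσ_ij = 4.1261 + 2 × 2.0375 = 8.2011
α = (3/2)·(1 − 4.1261/8.2011) = 0.75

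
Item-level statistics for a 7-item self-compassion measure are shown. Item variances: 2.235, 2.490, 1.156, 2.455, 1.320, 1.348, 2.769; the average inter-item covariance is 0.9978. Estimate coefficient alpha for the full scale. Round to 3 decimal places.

α = 0.878

sum of item variances = 2.235 + 2.490 + 1.156 + 2.455 + 1.320 + 1.348 + 2.769 = 13.773
Sum of the 21 distinct covariances = 21 × 0.9978 = 20.9538
total variance = sum of item variances + 2·Σcov = 13.773 + 2 × 20.9538 = 55.6806
α = (7/6)·(1 − 13.773/55.6806) = 0.878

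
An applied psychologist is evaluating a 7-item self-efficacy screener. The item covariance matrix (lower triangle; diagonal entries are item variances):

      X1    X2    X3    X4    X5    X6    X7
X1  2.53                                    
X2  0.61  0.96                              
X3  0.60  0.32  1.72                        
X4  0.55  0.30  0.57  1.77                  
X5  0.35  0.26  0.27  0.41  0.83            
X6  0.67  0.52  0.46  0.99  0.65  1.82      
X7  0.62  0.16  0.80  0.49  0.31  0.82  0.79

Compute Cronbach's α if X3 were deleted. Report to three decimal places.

Cronbach's α = 0.767

Remaining items: X1, X2, X4, X5, X6, X7 (k = 6).
Σσ²ᵢ = 2.53 + 0.96 + 1.77 + 0.83 + 1.82 + 0.79 = 8.70
total variance = 8.70 + 2 × 7.71 = 24.12
α (item deleted) = (6/5)·(1 − 8.70/24.12) = 0.767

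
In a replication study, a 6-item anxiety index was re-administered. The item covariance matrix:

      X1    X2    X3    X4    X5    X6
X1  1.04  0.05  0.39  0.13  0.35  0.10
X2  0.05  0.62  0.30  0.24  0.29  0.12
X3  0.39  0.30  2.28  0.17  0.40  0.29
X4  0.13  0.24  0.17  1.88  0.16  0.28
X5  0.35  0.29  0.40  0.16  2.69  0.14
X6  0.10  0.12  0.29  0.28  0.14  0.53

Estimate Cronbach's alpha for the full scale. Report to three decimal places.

Σσ²ᵢ = 1.04 + 0.62 + 2.28 + 1.88 + 2.69 + 0.53 = 9.04
Σ_{i<j} σ_ij = 3.41
Var(T) = 9.04 + 2 × 3.41 = 15.86
α = (k/(k−1))·(1 − Σσ²ᵢ/Var(T)) = (6/5)·(1 − 9.04/15.86) = 0.516

α = 0.516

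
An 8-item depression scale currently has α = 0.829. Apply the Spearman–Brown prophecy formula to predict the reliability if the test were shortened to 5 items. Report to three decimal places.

Length factor m = 5/8 = 0.6250
α' = m·α / (1 − (1−m)·α)
   = 5/8 × 0.829 / (1 − (1 − 5/8) × 0.829)
   = 0.5181 / 0.6891 = 0.752

predicted reliability = 0.752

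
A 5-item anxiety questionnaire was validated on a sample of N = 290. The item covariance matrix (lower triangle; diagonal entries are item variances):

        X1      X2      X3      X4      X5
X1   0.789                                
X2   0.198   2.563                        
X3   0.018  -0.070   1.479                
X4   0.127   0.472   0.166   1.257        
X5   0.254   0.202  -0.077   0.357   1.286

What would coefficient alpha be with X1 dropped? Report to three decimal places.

coefficient alpha = 0.322

Remaining items: X2, X3, X4, X5 (k = 4).
ΣVar(i) = 2.563 + 1.479 + 1.257 + 1.286 = 6.585
σ²_T = 6.585 + 2 × 1.050 = 8.685
α (item deleted) = (4/3)·(1 − 6.585/8.685) = 0.322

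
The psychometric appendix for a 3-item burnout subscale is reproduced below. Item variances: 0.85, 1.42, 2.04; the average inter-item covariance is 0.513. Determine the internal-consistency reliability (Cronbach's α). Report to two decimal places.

sum of item variances = 0.85 + 1.42 + 2.04 = 4.31
Sum of the 3 distinct covariances = 3 × 0.513 = 1.539
σ²_total = sum of item variances + 2·Σcov = 4.31 + 2 × 1.539 = 7.388
α = (3/2)·(1 − 4.31/7.388) = 0.62

Cronbach's α = 0.62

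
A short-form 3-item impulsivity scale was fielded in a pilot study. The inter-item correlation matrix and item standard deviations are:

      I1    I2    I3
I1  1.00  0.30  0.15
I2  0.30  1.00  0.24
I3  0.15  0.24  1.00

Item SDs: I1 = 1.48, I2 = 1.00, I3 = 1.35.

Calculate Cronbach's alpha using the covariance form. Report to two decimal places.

Σσ²ᵢ = 1.48² + 1.00² + 1.35² = 5.0129
Covariances σ_ij = r_ij · s_i · s_j:
  σ(I1,I2) = 0.30 × 1.48 × 1.00 = 0.4440
  σ(I1,I3) = 0.15 × 1.48 × 1.35 = 0.2997
  σ(I2,I3) = 0.24 × 1.00 × 1.35 = 0.3240
σ²_T = Σσ²ᵢ + 2·Σσ_ij = 5.0129 + 2 × 1.0677 = 7.1483
α = (3/2)·(1 − 5.0129/7.1483) = 0.45

Cronbach's alpha = 0.45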